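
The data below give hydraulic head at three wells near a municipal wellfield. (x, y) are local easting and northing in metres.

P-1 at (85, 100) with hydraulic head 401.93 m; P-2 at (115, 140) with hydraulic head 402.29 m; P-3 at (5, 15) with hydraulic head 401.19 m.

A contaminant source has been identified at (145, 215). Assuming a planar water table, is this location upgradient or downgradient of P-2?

upgradient

Taking P-1 as reference: P-2−P-1 = (30, 40, +0.36); P-3−P-1 = (-80, -85, -0.74).
Solve a·Δx + b·Δy = Δh: det = 30·(-85) − (-80)·40 = 650.
∂h/∂x = [(+0.36)·(-85) − (-0.74)·40] / 650 = -0.001538
∂h/∂y = [30·(-0.74) − (-80)·(+0.36)] / 650 = +0.01015
Head at (145, 215) = 401.93 + (-0.001538)·(60) + (+0.01015)·(115) = 403.01 m.
That is higher than the 402.29 m at P-2, so the point is upgradient.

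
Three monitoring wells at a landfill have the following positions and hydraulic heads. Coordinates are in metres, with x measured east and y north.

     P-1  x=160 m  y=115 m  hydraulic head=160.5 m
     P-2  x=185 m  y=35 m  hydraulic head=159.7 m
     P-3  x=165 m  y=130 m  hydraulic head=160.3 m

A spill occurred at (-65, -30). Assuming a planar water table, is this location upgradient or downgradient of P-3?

With h = a·x + b·y + c and P-1 as origin, the differences give:
  25·a + (-80)·b = -0.8
  5·a + 15·b = -0.2
Eliminate b (×15 and ×(-80), subtract): 775·a = -28.00 → a = ∂h/∂x = -0.03613
Back-substitute: b = ∂h/∂y = -0.001290.
Head at (-65, -30) = 160.5 + (-0.03613)·(-225) + (-0.001290)·(-145) = 168.82 m.
That is higher than the 160.3 m at P-3, so the point is upgradient.

upgradient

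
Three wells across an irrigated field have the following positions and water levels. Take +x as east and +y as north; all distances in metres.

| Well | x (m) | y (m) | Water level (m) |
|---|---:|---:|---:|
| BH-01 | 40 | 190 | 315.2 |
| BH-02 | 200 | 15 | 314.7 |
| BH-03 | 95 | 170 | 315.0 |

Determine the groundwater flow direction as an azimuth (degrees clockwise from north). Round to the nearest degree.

080°

With h = a·x + b·y + c and BH-01 as origin, the differences give:
  160·a + (-175)·b = -0.5
  55·a + (-20)·b = -0.2
Eliminate b (×(-20) and ×(-175), subtract): 6425·a = -25.00 → a = ∂h/∂x = -0.003891
Back-substitute: b = ∂h/∂y = -0.0007004.
Flow direction (−∇h) has components (+0.003891 E, +0.0007004 N).
Azimuth = atan2(E, N) = atan2(+0.003891, +0.0007004) = 79.8° ≈ 080°.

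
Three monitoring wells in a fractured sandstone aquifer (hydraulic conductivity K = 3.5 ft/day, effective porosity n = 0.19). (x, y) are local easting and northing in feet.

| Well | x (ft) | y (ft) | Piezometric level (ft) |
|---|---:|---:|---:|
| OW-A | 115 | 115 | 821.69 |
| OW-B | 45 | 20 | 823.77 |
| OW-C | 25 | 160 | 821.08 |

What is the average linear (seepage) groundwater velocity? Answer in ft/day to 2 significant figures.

0.37 ft/day

With h = a·x + b·y + c and OW-A as origin, the differences give:
  (-70)·a + (-95)·b = +2.08
  (-90)·a + 45·b = -0.61
Eliminate b (×45 and ×(-95), subtract): -11700·a = 35.650 → a = ∂h/∂x = -0.003047
Back-substitute: b = ∂h/∂y = -0.01965.
|∇h| = √(-0.003047² + -0.01965²) = 0.01988
Seepage velocity v = K·i/n = 3.5 × 0.01988 / 0.19 = 0.3662 ft/day.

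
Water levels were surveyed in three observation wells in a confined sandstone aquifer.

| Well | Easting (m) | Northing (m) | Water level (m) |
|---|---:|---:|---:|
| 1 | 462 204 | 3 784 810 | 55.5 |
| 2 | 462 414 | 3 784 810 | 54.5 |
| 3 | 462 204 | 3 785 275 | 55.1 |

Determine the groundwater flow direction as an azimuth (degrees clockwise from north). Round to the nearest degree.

∂h/∂x = (54.5 − 55.5) / (462414 − 462204) = -0.004762
∂h/∂y = (55.1 − 55.5) / (3785275 − 3784810) = -0.0008602
Flow direction (−∇h) has components (+0.004762 E, +0.0008602 N).
Azimuth = atan2(E, N) = atan2(+0.004762, +0.0008602) = 79.8° ≈ 080°.

080°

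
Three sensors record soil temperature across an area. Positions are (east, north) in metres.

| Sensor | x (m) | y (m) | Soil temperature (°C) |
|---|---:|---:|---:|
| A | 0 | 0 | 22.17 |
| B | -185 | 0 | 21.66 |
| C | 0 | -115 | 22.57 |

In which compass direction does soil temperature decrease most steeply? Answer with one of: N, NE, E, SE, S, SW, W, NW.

∂T/∂x = (21.66 − 22.17) / (-185 − 0) = +0.002757
∂T/∂y = (22.57 − 22.17) / (-115 − 0) = -0.003478
Steepest decrease is along −∇f = (-0.002757 E, +0.003478 N) → northwest.

NW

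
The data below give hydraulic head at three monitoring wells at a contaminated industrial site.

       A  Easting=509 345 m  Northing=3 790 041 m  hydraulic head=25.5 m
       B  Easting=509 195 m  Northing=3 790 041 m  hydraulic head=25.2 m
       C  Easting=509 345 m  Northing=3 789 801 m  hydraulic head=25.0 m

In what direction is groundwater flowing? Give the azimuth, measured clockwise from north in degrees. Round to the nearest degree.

∂h/∂x = (25.2 − 25.5) / (509195 − 509345) = +0.002000
∂h/∂y = (25.0 − 25.5) / (3789801 − 3790041) = +0.002083
Flow direction (−∇h) has components (-0.002000 E, -0.002083 N).
Azimuth = atan2(E, N) = atan2(-0.002000, -0.002083) = 223.8° ≈ 224°.

224°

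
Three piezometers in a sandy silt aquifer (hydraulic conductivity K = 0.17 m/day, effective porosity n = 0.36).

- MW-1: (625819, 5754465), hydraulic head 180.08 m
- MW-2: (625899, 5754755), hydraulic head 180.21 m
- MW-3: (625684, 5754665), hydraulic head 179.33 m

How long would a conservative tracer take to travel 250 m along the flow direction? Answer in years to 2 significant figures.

Differences from MW-1: to MW-2 (Δx, Δy, Δh) = (80, 290, +0.13); to MW-3 = (-135, 200, -0.75).
Determinant of the coordinate differences = 80·200 − (-135)·290 = 55150.
∂h/∂x = [(+0.13)·200 − (-0.75)·290] / 55150 = +0.004415
∂h/∂y = [80·(-0.75) − (-135)·(+0.13)] / 55150 = -0.0007697
|∇h| = √(0.004415² + -0.0007697²) = 0.004482
Seepage velocity v = K·i/n = 0.17 × 0.004482 / 0.36 = 0.002117 m/day.
t = 250 / 0.002117 = 1.181e+05 days = 323 years.

320 years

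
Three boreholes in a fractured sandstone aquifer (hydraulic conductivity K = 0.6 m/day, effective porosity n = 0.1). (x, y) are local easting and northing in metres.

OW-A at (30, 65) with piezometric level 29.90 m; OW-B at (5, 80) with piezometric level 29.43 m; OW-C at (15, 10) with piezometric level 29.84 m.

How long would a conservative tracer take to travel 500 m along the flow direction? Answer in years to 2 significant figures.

13 years

Differences from OW-A: to OW-B (Δx, Δy, Δh) = (-25, 15, -0.47); to OW-C = (-15, -55, -0.06).
Solve a·Δx + b·Δy = Δh: det = (-25)·(-55) − (-15)·15 = 1600.
∂h/∂x = [(-0.47)·(-55) − (-0.06)·15] / 1600 = +0.01672
∂h/∂y = [(-25)·(-0.06) − (-15)·(-0.47)] / 1600 = -0.003469
|∇h| = √(0.01672² + -0.003469²) = 0.01708
Seepage velocity v = K·i/n = 0.6 × 0.01708 / 0.1 = 0.1025 m/day.
t = 500 / 0.1025 = 4878 days = 13.4 years.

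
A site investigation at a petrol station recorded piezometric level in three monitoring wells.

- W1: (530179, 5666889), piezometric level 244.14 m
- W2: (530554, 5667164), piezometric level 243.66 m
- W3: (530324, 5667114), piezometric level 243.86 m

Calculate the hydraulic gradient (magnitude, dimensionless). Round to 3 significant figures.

Differences from W1: to W2 (Δx, Δy, Δh) = (375, 275, -0.48); to W3 = (145, 225, -0.28).
Solve a·Δx + b·Δy = Δh: det = 375·225 − 145·275 = 44500.
∂h/∂x = [(-0.48)·225 − (-0.28)·275] / 44500 = -0.0006966
∂h/∂y = [375·(-0.28) − 145·(-0.48)] / 44500 = -0.0007955
|∇h| = √(-0.0006966² + -0.0007955²) = 0.001057

0.00106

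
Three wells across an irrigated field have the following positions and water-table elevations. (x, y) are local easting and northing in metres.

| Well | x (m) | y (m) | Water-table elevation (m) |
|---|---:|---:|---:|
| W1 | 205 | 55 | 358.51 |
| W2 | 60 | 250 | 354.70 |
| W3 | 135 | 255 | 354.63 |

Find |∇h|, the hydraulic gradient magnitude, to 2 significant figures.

0.019

Taking W1 as reference: W2−W1 = (-145, 195, -3.81); W3−W1 = (-70, 200, -3.88).
Solve a·Δx + b·Δy = Δh: det = (-145)·200 − (-70)·195 = -15350.
∂h/∂x = [(-3.81)·200 − (-3.88)·195] / -15350 = +0.0003518
∂h/∂y = [(-145)·(-3.88) − (-70)·(-3.81)] / -15350 = -0.01928
|∇h| = √(0.0003518² + -0.01928²) = 0.01928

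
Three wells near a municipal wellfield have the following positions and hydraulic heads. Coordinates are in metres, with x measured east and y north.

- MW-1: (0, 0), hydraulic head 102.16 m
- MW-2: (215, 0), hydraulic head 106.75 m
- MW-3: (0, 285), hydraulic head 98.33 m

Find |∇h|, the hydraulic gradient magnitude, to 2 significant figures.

0.025

∂h/∂x = (106.75 − 102.16) / (215 − 0) = +0.02135
∂h/∂y = (98.33 − 102.16) / (285 − 0) = -0.01344
|∇h| = √(0.02135² + -0.01344²) = 0.02523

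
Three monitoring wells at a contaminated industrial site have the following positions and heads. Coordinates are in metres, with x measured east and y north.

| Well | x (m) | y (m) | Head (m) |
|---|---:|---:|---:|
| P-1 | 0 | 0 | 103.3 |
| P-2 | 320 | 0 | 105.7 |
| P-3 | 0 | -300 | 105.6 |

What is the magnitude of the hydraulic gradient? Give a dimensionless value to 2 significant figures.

∂h/∂x = (105.7 − 103.3) / (320 − 0) = +0.007500
∂h/∂y = (105.6 − 103.3) / (-300 − 0) = -0.007667
|∇h| = √(0.007500² + -0.007667²) = 0.01073

0.011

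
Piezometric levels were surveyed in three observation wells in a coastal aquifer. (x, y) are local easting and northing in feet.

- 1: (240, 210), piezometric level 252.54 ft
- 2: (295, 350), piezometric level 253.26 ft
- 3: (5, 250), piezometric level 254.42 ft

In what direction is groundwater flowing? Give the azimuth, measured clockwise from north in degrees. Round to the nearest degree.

139°

Differences from 1: to 2 (Δx, Δy, Δh) = (55, 140, +0.72); to 3 = (-235, 40, +1.88).
Solve a·Δx + b·Δy = Δh: det = 55·40 − (-235)·140 = 35100.
∂h/∂x = [(+0.72)·40 − (+1.88)·140] / 35100 = -0.006678
∂h/∂y = [55·(+1.88) − (-235)·(+0.72)] / 35100 = +0.007766
Flow direction (−∇h) has components (+0.006678 E, -0.007766 N).
Azimuth = atan2(E, N) = atan2(+0.006678, -0.007766) = 139.3° ≈ 139°.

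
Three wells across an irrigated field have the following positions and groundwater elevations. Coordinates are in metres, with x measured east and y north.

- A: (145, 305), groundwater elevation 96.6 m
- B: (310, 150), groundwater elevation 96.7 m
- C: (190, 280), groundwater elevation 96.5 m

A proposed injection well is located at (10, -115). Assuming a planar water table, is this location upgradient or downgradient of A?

upgradient

Taking A as reference: B−A = (165, -155, +0.1); C−A = (45, -25, -0.1).
Solve a·Δx + b·Δy = Δh: det = 165·(-25) − 45·(-155) = 2850.
∂h/∂x = [(+0.1)·(-25) − (-0.1)·(-155)] / 2850 = -0.006316
∂h/∂y = [165·(-0.1) − 45·(+0.1)] / 2850 = -0.007368
Head at (10, -115) = 96.6 + (-0.006316)·(-135) + (-0.007368)·(-420) = 100.55 m.
That is higher than the 96.6 m at A, so the point is upgradient.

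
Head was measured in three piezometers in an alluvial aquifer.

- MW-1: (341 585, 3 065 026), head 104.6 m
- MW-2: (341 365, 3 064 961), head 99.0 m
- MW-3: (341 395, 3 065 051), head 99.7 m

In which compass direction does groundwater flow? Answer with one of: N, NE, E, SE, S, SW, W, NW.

W

Taking MW-1 as reference: MW-2−MW-1 = (-220, -65, -5.6); MW-3−MW-1 = (-190, 25, -4.9).
Determinant of the coordinate differences = (-220)·25 − (-190)·(-65) = -17850.
∂h/∂x = [(-5.6)·25 − (-4.9)·(-65)] / -17850 = +0.02569
∂h/∂y = [(-220)·(-4.9) − (-190)·(-5.6)] / -17850 = -0.0007843
Flow = −∇h = (-0.02569 east, +0.0007843 north), which points west.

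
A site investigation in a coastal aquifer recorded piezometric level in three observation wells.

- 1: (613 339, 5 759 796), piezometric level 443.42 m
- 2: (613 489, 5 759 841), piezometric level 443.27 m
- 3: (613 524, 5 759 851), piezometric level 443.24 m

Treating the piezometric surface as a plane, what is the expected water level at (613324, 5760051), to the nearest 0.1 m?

440.8 m

Three-point gradient (reference 1): Δ to 2 = (150, 45, -0.15), Δ to 3 = (185, 55, -0.18).
∂h/∂x = +0.002000, ∂h/∂y = -0.01000 (det = -75).
h(613324, 5760051) = 443.42 + (+0.002000)·(-15) + (-0.01000)·(255) = 443.42 -0.030 -2.550 = 440.840 m.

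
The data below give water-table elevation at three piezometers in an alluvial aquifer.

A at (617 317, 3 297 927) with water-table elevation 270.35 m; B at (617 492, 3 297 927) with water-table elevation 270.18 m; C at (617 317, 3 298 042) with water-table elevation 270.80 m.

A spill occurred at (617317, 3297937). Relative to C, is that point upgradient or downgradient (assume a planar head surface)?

∂h/∂x = (270.18 − 270.35) / (617492 − 617317) = -0.0009714
∂h/∂y = (270.80 − 270.35) / (3298042 − 3297927) = +0.003913
Head at (617317, 3297937) = 270.35 + (-0.0009714)·(0) + (+0.003913)·(10) = 270.39 m.
That is lower than the 270.80 m at C, so the point is downgradient.

downgradient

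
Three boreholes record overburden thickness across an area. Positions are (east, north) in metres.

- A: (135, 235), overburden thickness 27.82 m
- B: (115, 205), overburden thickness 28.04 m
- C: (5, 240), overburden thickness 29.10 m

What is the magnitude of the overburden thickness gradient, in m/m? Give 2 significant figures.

0.0099 m/m

With d = a·x + b·y + c and A as origin, the differences give:
  (-20)·a + (-30)·b = +0.22
  (-130)·a + 5·b = +1.28
Eliminate b (×5 and ×(-30), subtract): -4000·a = 39.500 → a = ∂d/∂x = -0.009875
Back-substitute: b = ∂d/∂y = -0.0007500.
|∇f| = √(-0.009875² + -0.0007500²) = 0.009903 m/m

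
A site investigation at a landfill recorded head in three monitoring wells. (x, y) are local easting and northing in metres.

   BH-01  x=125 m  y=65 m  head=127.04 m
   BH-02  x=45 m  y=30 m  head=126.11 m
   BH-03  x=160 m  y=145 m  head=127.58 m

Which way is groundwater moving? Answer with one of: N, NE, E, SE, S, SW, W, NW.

With h = a·x + b·y + c and BH-01 as origin, the differences give:
  (-80)·a + (-35)·b = -0.93
  35·a + 80·b = +0.54
Eliminate b (×80 and ×(-35), subtract): -5175·a = -55.500 → a = ∂h/∂x = +0.01072
Back-substitute: b = ∂h/∂y = +0.002058.
Flow = −∇h = (-0.01072 east, -0.002058 north), which points west.

W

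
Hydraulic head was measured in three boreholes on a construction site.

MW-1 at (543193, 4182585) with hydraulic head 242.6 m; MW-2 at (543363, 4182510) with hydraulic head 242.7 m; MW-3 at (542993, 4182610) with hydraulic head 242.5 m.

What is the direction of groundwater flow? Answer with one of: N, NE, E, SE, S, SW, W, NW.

NW

Three-point gradient (reference MW-1): Δ to MW-2 = (170, -75, +0.1), Δ to MW-3 = (-200, 25, -0.1).
∂h/∂x = +0.0004651, ∂h/∂y = -0.0002791 (det = -10750).
Flow = −∇h = (-0.0004651 east, +0.0002791 north), which points northwest.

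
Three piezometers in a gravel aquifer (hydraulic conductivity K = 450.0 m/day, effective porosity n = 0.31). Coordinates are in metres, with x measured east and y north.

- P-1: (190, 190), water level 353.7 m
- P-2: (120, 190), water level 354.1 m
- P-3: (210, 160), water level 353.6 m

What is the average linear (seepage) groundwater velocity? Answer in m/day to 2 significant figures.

8.3 m/day

With h = a·x + b·y + c and P-1 as origin, the differences give:
  (-70)·a + 0·b = +0.4
  20·a + (-30)·b = -0.1
Eliminate b (×(-30) and ×0, subtract): 2100·a = -12.00 → a = ∂h/∂x = -0.005714
Back-substitute: b = ∂h/∂y = -0.0004762.
|∇h| = √(-0.005714² + -0.0004762²) = 0.005734
Seepage velocity v = K·i/n = 450.0 × 0.005734 / 0.31 = 8.324 m/day.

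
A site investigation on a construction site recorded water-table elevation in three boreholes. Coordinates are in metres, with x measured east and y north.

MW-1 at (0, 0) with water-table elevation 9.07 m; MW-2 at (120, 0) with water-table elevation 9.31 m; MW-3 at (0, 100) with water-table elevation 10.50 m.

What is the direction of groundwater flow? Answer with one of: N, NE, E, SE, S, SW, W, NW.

∂h/∂x = (9.31 − 9.07) / (120 − 0) = +0.002000
∂h/∂y = (10.50 − 9.07) / (100 − 0) = +0.01430
Flow = −∇h = (-0.002000 east, -0.01430 north), which points south.

S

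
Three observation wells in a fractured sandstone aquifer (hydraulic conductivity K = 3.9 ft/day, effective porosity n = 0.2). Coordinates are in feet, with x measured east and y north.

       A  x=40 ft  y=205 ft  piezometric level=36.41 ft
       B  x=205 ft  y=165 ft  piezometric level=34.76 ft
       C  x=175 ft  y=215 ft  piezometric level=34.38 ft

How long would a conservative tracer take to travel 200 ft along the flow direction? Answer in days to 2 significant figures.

490 days

Taking A as reference: B−A = (165, -40, -1.65); C−A = (135, 10, -2.03).
Determinant of the coordinate differences = 165·10 − 135·(-40) = 7050.
∂h/∂x = [(-1.65)·10 − (-2.03)·(-40)] / 7050 = -0.01386
∂h/∂y = [165·(-2.03) − 135·(-1.65)] / 7050 = -0.01591
|∇h| = √(-0.01386² + -0.01591²) = 0.0211
Seepage velocity v = K·i/n = 3.9 × 0.0211 / 0.2 = 0.4114 ft/day.
t = 200 / 0.4114 = 486.1 days.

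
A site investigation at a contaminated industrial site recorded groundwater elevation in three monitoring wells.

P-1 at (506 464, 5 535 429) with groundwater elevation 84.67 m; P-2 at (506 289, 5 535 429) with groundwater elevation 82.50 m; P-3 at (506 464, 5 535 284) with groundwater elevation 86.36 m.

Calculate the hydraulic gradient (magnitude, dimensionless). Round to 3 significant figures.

0.0170

∂h/∂x = (82.50 − 84.67) / (506289 − 506464) = +0.01240
∂h/∂y = (86.36 − 84.67) / (5535284 − 5535429) = -0.01166
|∇h| = √(0.01240² + -0.01166²) = 0.01702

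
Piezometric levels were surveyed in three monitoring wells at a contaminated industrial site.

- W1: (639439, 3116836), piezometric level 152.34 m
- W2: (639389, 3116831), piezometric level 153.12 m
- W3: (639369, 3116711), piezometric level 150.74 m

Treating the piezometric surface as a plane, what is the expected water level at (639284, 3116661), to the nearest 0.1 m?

With h = a·x + b·y + c and W1 as origin, the differences give:
  (-50)·a + (-5)·b = +0.78
  (-70)·a + (-125)·b = -1.60
Eliminate b (×(-125) and ×(-5), subtract): 5900·a = -105.500 → a = ∂h/∂x = -0.01788
Back-substitute: b = ∂h/∂y = +0.02281.
h(639284, 3116661) = 152.34 + (-0.01788)·(-155) + (+0.02281)·(-175) = 152.34 +2.772 -3.992 = 151.119 m.

151.1 m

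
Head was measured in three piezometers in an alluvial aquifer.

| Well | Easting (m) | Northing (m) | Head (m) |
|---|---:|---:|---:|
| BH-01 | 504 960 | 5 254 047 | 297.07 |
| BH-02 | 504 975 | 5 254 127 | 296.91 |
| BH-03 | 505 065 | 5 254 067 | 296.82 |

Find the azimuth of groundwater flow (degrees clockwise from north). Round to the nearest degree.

052°

Differences from BH-01: to BH-02 (Δx, Δy, Δh) = (15, 80, -0.16); to BH-03 = (105, 20, -0.25).
Solve a·Δx + b·Δy = Δh: det = 15·20 − 105·80 = -8100.
∂h/∂x = [(-0.16)·20 − (-0.25)·80] / -8100 = -0.002074
∂h/∂y = [15·(-0.25) − 105·(-0.16)] / -8100 = -0.001611
Flow direction (−∇h) has components (+0.002074 E, +0.001611 N).
Azimuth = atan2(E, N) = atan2(+0.002074, +0.001611) = 52.2° ≈ 052°.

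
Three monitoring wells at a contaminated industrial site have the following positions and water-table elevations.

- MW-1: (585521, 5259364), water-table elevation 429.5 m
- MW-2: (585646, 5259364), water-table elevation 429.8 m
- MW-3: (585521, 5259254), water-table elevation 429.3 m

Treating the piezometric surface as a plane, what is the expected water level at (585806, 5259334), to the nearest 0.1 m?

430.1 m

∂h/∂x = (429.8 − 429.5) / (585646 − 585521) = +0.002400
∂h/∂y = (429.3 − 429.5) / (5259254 − 5259364) = +0.001818
h(585806, 5259334) = 429.5 + (+0.002400)·(285) + (+0.001818)·(-30) = 429.5 +0.684 -0.055 = 430.129 m.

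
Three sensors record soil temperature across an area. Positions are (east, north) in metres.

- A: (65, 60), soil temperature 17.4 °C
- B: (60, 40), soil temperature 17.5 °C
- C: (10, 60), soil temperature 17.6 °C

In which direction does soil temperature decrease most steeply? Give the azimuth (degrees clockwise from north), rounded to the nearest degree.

042°

Taking A as reference: B−A = (-5, -20, +0.1); C−A = (-55, 0, +0.2).
Determinant of the coordinate differences = (-5)·0 − (-55)·(-20) = -1100.
∂T/∂x = [(+0.1)·0 − (+0.2)·(-20)] / -1100 = -0.003636
∂T/∂y = [(-5)·(+0.2) − (-55)·(+0.1)] / -1100 = -0.004091
Steepest decrease is along −∇f: components (+0.003636 E, +0.004091 N).
Azimuth = atan2(+0.003636, +0.004091) = 41.6° ≈ 042°.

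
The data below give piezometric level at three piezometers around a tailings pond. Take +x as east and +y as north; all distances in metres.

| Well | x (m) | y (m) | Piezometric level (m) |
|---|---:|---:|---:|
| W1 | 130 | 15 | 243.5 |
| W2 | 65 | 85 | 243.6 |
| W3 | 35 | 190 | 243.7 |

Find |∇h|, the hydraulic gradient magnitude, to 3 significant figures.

0.00105

Differences from W1: to W2 (Δx, Δy, Δh) = (-65, 70, +0.1); to W3 = (-95, 175, +0.2).
Determinant of the coordinate differences = (-65)·175 − (-95)·70 = -4725.
∂h/∂x = [(+0.1)·175 − (+0.2)·70] / -4725 = -0.0007407
∂h/∂y = [(-65)·(+0.2) − (-95)·(+0.1)] / -4725 = +0.0007407
|∇h| = √(-0.0007407² + 0.0007407²) = 0.001048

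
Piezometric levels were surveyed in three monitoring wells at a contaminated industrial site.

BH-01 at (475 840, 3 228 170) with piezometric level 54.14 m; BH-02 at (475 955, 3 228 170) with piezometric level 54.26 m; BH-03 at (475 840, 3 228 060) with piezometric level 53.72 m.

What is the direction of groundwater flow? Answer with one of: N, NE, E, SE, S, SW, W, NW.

S

∂h/∂x = (54.26 − 54.14) / (475955 − 475840) = +0.001043
∂h/∂y = (53.72 − 54.14) / (3228060 − 3228170) = +0.003818
Flow = −∇h = (-0.001043 east, -0.003818 north), which points south.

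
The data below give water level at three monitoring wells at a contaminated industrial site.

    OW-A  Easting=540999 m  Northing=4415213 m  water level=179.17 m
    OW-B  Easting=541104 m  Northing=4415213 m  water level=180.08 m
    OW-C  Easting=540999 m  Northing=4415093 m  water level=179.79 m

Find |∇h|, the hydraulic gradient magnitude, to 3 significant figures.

0.0101

∂h/∂x = (180.08 − 179.17) / (541104 − 540999) = +0.008667
∂h/∂y = (179.79 − 179.17) / (4415093 − 4415213) = -0.005167
|∇h| = √(0.008667² + -0.005167²) = 0.01009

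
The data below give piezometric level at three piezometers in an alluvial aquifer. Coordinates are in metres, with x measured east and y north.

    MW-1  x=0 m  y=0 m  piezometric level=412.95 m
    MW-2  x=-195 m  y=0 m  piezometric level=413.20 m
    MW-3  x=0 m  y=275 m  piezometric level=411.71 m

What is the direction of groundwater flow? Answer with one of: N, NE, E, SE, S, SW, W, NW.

∂h/∂x = (413.20 − 412.95) / (-195 − 0) = -0.001282
∂h/∂y = (411.71 − 412.95) / (275 − 0) = -0.004509
Flow = −∇h = (+0.001282 east, +0.004509 north), which points north.

N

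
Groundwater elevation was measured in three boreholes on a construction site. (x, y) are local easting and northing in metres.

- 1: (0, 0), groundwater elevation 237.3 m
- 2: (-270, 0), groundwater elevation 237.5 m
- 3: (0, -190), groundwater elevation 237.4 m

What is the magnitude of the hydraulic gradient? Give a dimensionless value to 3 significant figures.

∂h/∂x = (237.5 − 237.3) / (-270 − 0) = -0.0007407
∂h/∂y = (237.4 − 237.3) / (-190 − 0) = -0.0005263
|∇h| = √(-0.0007407² + -0.0005263²) = 0.0009086

0.000909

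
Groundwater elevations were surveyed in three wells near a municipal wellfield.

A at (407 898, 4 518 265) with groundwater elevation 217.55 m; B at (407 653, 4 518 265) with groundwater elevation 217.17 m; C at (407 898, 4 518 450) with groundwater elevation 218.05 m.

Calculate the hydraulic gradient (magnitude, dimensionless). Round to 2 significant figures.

∂h/∂x = (217.17 − 217.55) / (407653 − 407898) = +0.001551
∂h/∂y = (218.05 − 217.55) / (4518450 − 4518265) = +0.002703
|∇h| = √(0.001551² + 0.002703²) = 0.003116

0.0031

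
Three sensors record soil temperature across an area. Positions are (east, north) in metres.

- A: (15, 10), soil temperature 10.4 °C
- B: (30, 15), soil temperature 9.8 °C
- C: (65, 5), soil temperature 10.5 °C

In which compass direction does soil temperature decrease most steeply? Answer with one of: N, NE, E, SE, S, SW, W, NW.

Differences from A: to B (Δx, Δy, Δh) = (15, 5, -0.6); to C = (50, -5, +0.1).
Solve a·Δx + b·Δy = ΔT: det = 15·(-5) − 50·5 = -325.
∂T/∂x = [(-0.6)·(-5) − (+0.1)·5] / -325 = -0.007692
∂T/∂y = [15·(+0.1) − 50·(-0.6)] / -325 = -0.09692
Steepest decrease is along −∇f = (+0.007692 E, +0.09692 N) → north.

N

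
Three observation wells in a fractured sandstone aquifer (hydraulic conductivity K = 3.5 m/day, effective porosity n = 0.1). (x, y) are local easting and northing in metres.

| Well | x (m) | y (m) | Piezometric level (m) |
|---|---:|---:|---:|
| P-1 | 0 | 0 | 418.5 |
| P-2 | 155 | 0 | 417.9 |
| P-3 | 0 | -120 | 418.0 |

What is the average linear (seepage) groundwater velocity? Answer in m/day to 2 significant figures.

0.20 m/day

∂h/∂x = (417.9 − 418.5) / (155 − 0) = -0.003871
∂h/∂y = (418.0 − 418.5) / (-120 − 0) = +0.004167
|∇h| = √(-0.003871² + 0.004167²) = 0.005688
Seepage velocity v = K·i/n = 3.5 × 0.005688 / 0.1 = 0.1991 m/day.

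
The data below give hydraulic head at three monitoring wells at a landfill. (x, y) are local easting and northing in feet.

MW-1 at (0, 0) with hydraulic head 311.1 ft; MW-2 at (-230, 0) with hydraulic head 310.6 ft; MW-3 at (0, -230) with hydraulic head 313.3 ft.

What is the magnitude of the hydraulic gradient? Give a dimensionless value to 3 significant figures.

∂h/∂x = (310.6 − 311.1) / (-230 − 0) = +0.002174
∂h/∂y = (313.3 − 311.1) / (-230 − 0) = -0.009565
|∇h| = √(0.002174² + -0.009565²) = 0.009809

0.00981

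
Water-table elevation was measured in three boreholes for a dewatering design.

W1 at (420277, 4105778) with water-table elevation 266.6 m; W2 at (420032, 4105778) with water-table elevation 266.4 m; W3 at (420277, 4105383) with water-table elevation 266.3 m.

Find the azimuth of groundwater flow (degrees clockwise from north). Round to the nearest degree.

∂h/∂x = (266.4 − 266.6) / (420032 − 420277) = +0.0008163
∂h/∂y = (266.3 − 266.6) / (4105383 − 4105778) = +0.0007595
Flow direction (−∇h) has components (-0.0008163 E, -0.0007595 N).
Azimuth = atan2(E, N) = atan2(-0.0008163, -0.0007595) = 227.1° ≈ 227°.

227°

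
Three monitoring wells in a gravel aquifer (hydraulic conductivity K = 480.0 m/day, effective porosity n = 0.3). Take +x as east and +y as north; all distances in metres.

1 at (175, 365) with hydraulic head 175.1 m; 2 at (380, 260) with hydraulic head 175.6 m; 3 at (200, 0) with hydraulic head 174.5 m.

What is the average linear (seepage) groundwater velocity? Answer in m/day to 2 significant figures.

6.2 m/day

Taking 1 as reference: 2−1 = (205, -105, +0.5); 3−1 = (25, -365, -0.6).
Determinant of the coordinate differences = 205·(-365) − 25·(-105) = -72200.
∂h/∂x = [(+0.5)·(-365) − (-0.6)·(-105)] / -72200 = +0.003400
∂h/∂y = [205·(-0.6) − 25·(+0.5)] / -72200 = +0.001877
|∇h| = √(0.003400² + 0.001877²) = 0.003884
Seepage velocity v = K·i/n = 480.0 × 0.003884 / 0.3 = 6.214 m/day.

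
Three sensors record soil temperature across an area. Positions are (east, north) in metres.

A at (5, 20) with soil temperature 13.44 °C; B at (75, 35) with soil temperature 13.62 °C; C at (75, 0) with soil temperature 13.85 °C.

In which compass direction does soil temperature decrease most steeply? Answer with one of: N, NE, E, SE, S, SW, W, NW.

NW

Three-point gradient (reference A): Δ to B = (70, 15, +0.18), Δ to C = (70, -20, +0.41).
∂T/∂x = +0.003980, ∂T/∂y = -0.006571 (det = -2450).
Steepest decrease is along −∇f = (-0.003980 E, +0.006571 N) → northwest.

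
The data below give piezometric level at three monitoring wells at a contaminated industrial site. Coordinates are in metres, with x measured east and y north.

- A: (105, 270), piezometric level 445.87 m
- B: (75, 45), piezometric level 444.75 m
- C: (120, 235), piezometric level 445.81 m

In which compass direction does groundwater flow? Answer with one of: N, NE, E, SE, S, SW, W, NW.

SW

Taking A as reference: B−A = (-30, -225, -1.12); C−A = (15, -35, -0.06).
Determinant of the coordinate differences = (-30)·(-35) − 15·(-225) = 4425.
∂h/∂x = [(-1.12)·(-35) − (-0.06)·(-225)] / 4425 = +0.005808
∂h/∂y = [(-30)·(-0.06) − 15·(-1.12)] / 4425 = +0.004203
Flow = −∇h = (-0.005808 east, -0.004203 north), which points southwest.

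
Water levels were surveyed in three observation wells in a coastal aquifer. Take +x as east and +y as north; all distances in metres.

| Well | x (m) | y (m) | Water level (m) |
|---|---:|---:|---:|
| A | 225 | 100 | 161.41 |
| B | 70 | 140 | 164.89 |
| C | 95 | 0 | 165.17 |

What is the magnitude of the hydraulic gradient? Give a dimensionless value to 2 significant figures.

Differences from A: to B (Δx, Δy, Δh) = (-155, 40, +3.48); to C = (-130, -100, +3.76).
Determinant of the coordinate differences = (-155)·(-100) − (-130)·40 = 20700.
∂h/∂x = [(+3.48)·(-100) − (+3.76)·40] / 20700 = -0.02408
∂h/∂y = [(-155)·(+3.76) − (-130)·(+3.48)] / 20700 = -0.006300
|∇h| = √(-0.02408² + -0.006300²) = 0.02489

0.025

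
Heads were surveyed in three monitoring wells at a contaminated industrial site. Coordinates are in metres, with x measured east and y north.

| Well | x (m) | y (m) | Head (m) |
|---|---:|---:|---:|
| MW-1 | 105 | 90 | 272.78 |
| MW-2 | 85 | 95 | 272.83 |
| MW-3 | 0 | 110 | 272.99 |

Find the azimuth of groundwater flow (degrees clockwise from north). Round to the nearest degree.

177°

With h = a·x + b·y + c and MW-1 as origin, the differences give:
  (-20)·a + 5·b = +0.05
  (-105)·a + 20·b = +0.21
Eliminate b (×20 and ×5, subtract): 125·a = -0.050 → a = ∂h/∂x = -0.0004000
Back-substitute: b = ∂h/∂y = +0.008400.
Flow direction (−∇h) has components (+0.0004000 E, -0.008400 N).
Azimuth = atan2(E, N) = atan2(+0.0004000, -0.008400) = 177.3° ≈ 177°.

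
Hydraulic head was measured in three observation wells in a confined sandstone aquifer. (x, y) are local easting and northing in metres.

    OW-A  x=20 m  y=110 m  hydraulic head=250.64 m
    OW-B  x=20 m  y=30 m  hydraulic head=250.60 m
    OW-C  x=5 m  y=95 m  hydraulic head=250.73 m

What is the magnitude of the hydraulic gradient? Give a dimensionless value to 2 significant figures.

0.0065

With h = a·x + b·y + c and OW-A as origin, the differences give:
  0·a + (-80)·b = -0.04
  (-15)·a + (-15)·b = +0.09
Eliminate b (×(-15) and ×(-80), subtract): -1200·a = 7.800 → a = ∂h/∂x = -0.006500
Back-substitute: b = ∂h/∂y = +0.0005000.
|∇h| = √(-0.006500² + 0.0005000²) = 0.006519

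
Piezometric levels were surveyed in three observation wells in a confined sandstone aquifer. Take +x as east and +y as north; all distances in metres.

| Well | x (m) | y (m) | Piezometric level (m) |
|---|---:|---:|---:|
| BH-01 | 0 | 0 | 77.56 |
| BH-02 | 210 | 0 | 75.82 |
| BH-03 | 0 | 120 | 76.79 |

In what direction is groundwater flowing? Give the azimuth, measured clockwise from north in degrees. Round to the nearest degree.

052°

∂h/∂x = (75.82 − 77.56) / (210 − 0) = -0.008286
∂h/∂y = (76.79 − 77.56) / (120 − 0) = -0.006417
Flow direction (−∇h) has components (+0.008286 E, +0.006417 N).
Azimuth = atan2(E, N) = atan2(+0.008286, +0.006417) = 52.2° ≈ 052°.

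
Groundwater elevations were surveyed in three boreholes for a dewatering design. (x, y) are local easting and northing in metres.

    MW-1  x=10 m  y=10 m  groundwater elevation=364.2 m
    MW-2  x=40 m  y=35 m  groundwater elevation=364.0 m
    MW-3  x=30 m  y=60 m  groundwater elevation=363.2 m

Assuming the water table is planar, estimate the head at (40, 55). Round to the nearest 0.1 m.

Differences from MW-1: to MW-2 (Δx, Δy, Δh) = (30, 25, -0.2); to MW-3 = (20, 50, -1.0).
Determinant of the coordinate differences = 30·50 − 20·25 = 1000.
∂h/∂x = [(-0.2)·50 − (-1.0)·25] / 1000 = +0.01500
∂h/∂y = [30·(-1.0) − 20·(-0.2)] / 1000 = -0.02600
h(40, 55) = 364.2 + (+0.01500)·(30) + (-0.02600)·(45) = 364.2 +0.450 -1.170 = 363.480 m.

363.5 m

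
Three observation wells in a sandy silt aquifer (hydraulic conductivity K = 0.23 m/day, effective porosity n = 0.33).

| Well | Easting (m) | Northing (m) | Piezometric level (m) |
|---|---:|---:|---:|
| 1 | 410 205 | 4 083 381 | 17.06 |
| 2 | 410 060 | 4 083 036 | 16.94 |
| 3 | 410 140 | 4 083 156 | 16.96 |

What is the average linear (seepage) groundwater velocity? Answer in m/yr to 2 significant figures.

0.25 m/yr

Differences from 1: to 2 (Δx, Δy, Δh) = (-145, -345, -0.12); to 3 = (-65, -225, -0.10).
Solve a·Δx + b·Δy = Δh: det = (-145)·(-225) − (-65)·(-345) = 10200.
∂h/∂x = [(-0.12)·(-225) − (-0.10)·(-345)] / 10200 = -0.0007353
∂h/∂y = [(-145)·(-0.10) − (-65)·(-0.12)] / 10200 = +0.0006569
|∇h| = √(-0.0007353² + 0.0006569²) = 0.000986
Seepage velocity v = K·i/n = 0.23 × 0.000986 / 0.33 = 0.0006872 m/day = 0.251 m/yr.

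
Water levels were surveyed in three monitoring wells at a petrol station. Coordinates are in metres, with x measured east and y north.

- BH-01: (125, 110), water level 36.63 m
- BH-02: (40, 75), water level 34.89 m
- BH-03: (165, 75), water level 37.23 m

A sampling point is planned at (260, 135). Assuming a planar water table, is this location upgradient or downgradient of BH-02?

Differences from BH-01: to BH-02 (Δx, Δy, Δh) = (-85, -35, -1.74); to BH-03 = (40, -35, +0.60).
Determinant of the coordinate differences = (-85)·(-35) − 40·(-35) = 4375.
∂h/∂x = [(-1.74)·(-35) − (+0.60)·(-35)] / 4375 = +0.01872
∂h/∂y = [(-85)·(+0.60) − 40·(-1.74)] / 4375 = +0.004251
Head at (260, 135) = 36.63 + (+0.01872)·(135) + (+0.004251)·(25) = 39.26 m.
That is higher than the 34.89 m at BH-02, so the point is upgradient.

upgradient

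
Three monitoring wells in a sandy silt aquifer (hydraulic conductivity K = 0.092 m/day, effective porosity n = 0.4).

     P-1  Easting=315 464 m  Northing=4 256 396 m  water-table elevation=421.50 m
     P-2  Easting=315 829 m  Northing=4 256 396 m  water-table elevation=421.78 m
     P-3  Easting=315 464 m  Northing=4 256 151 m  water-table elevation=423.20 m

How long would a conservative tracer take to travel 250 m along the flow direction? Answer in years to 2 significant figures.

∂h/∂x = (421.78 − 421.50) / (315829 − 315464) = +0.0007671
∂h/∂y = (423.20 − 421.50) / (4256151 − 4256396) = -0.006939
|∇h| = √(0.0007671² + -0.006939²) = 0.006981
Seepage velocity v = K·i/n = 0.092 × 0.006981 / 0.4 = 0.001606 m/day.
t = 250 / 0.001606 = 1.557e+05 days = 426 years.

430 years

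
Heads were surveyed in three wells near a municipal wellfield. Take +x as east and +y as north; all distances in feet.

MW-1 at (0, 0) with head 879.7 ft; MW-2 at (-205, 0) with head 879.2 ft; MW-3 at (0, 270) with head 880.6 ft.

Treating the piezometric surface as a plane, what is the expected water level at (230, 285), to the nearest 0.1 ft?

881.2 ft

∂h/∂x = (879.2 − 879.7) / (-205 − 0) = +0.002439
∂h/∂y = (880.6 − 879.7) / (270 − 0) = +0.003333
h(230, 285) = 879.7 + (+0.002439)·(230) + (+0.003333)·(285) = 879.7 +0.561 +0.950 = 881.211 ft.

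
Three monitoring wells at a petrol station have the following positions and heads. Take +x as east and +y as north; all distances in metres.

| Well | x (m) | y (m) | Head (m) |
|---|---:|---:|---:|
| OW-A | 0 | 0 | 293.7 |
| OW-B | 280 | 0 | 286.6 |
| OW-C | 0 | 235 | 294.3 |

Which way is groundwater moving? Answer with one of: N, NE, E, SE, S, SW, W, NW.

E

∂h/∂x = (286.6 − 293.7) / (280 − 0) = -0.02536
∂h/∂y = (294.3 − 293.7) / (235 − 0) = +0.002553
Flow = −∇h = (+0.02536 east, -0.002553 north), which points east.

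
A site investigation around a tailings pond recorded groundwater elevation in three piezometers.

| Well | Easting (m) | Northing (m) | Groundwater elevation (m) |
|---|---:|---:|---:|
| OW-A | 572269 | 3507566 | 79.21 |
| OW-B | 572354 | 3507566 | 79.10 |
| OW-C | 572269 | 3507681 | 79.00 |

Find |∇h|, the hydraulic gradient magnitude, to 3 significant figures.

0.00224

∂h/∂x = (79.10 − 79.21) / (572354 − 572269) = -0.001294
∂h/∂y = (79.00 − 79.21) / (3507681 − 3507566) = -0.001826
|∇h| = √(-0.001294² + -0.001826²) = 0.002238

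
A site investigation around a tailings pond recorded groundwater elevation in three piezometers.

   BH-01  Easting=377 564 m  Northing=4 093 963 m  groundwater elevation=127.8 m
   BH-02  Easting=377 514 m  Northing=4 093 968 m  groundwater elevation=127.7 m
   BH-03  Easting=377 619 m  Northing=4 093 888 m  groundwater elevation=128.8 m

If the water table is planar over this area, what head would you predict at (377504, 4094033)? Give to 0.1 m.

With h = a·x + b·y + c and BH-01 as origin, the differences give:
  (-50)·a + 5·b = -0.1
  55·a + (-75)·b = +1.0
Eliminate b (×(-75) and ×5, subtract): 3475·a = 2.50 → a = ∂h/∂x = +0.0007194
Back-substitute: b = ∂h/∂y = -0.01281.
h(377504, 4094033) = 127.8 + (+0.0007194)·(-60) + (-0.01281)·(70) = 127.8 -0.043 -0.896 = 126.860 m.

126.9 m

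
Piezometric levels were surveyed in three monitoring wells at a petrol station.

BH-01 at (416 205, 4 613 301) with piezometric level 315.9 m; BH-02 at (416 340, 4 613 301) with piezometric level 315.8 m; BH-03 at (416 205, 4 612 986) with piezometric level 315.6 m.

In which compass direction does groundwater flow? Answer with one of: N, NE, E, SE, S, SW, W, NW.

SE

∂h/∂x = (315.8 − 315.9) / (416340 − 416205) = -0.0007407
∂h/∂y = (315.6 − 315.9) / (4612986 − 4613301) = +0.0009524
Flow = −∇h = (+0.0007407 east, -0.0009524 north), which points southeast.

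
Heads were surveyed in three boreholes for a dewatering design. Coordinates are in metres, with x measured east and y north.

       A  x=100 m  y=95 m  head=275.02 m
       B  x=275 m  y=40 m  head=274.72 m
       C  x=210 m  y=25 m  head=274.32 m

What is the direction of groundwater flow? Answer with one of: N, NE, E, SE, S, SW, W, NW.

With h = a·x + b·y + c and A as origin, the differences give:
  175·a + (-55)·b = -0.30
  110·a + (-70)·b = -0.70
Eliminate b (×(-70) and ×(-55), subtract): -6200·a = -17.500 → a = ∂h/∂x = +0.002823
Back-substitute: b = ∂h/∂y = +0.01444.
Flow = −∇h = (-0.002823 east, -0.01444 north), which points south.

S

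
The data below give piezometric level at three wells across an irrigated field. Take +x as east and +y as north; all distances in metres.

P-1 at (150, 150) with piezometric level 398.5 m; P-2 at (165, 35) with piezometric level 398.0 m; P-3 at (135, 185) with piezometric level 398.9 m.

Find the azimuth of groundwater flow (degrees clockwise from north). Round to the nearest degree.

Taking P-1 as reference: P-2−P-1 = (15, -115, -0.5); P-3−P-1 = (-15, 35, +0.4).
Solve a·Δx + b·Δy = Δh: det = 15·35 − (-15)·(-115) = -1200.
∂h/∂x = [(-0.5)·35 − (+0.4)·(-115)] / -1200 = -0.02375
∂h/∂y = [15·(+0.4) − (-15)·(-0.5)] / -1200 = +0.001250
Flow direction (−∇h) has components (+0.02375 E, -0.001250 N).
Azimuth = atan2(E, N) = atan2(+0.02375, -0.001250) = 93.0° ≈ 093°.

093°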